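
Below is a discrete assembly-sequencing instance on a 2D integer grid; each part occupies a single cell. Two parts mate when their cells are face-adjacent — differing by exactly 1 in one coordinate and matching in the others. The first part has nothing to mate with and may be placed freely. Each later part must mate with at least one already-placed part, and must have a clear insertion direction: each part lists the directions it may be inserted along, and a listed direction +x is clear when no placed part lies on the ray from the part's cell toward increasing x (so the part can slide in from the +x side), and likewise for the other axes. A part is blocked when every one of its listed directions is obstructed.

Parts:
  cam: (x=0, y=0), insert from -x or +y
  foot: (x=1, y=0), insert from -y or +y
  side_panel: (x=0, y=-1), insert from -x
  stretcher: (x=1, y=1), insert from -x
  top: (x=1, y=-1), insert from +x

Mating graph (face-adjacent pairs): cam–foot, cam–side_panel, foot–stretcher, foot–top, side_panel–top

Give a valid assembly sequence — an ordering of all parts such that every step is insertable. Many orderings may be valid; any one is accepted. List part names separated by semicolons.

1. foot@(1, 0) [-y clear] — {foot}
2. top@(1, -1) [+x clear] — {foot, top}
3. cam@(0, 0) [-x clear] — {cam, foot, top}
4. stretcher@(1, 1) [-x clear] — {cam, foot, stretcher, top}
5. side_panel@(0, -1) [-x clear] — {cam, foot, side_panel, stretcher, top}

foot; top; cam; stretcher; side_panel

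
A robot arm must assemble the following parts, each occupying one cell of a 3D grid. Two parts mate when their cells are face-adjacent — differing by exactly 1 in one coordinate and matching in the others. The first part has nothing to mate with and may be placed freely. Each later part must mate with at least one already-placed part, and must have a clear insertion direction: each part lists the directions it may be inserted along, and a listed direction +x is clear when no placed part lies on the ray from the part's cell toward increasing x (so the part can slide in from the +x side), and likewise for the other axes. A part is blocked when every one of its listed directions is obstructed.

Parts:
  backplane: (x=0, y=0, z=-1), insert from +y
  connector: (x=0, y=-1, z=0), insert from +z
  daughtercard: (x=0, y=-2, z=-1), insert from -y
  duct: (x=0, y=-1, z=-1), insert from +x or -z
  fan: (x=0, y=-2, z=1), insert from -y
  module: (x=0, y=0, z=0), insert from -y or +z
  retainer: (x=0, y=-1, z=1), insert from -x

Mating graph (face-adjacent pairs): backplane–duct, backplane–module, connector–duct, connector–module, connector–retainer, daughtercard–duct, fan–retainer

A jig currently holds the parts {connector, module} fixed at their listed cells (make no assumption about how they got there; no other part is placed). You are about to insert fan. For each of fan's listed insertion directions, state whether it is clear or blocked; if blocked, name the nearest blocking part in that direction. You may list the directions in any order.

-y: ray from fan(0, -2, 1) has no placed part ⇒ clear

-y: clear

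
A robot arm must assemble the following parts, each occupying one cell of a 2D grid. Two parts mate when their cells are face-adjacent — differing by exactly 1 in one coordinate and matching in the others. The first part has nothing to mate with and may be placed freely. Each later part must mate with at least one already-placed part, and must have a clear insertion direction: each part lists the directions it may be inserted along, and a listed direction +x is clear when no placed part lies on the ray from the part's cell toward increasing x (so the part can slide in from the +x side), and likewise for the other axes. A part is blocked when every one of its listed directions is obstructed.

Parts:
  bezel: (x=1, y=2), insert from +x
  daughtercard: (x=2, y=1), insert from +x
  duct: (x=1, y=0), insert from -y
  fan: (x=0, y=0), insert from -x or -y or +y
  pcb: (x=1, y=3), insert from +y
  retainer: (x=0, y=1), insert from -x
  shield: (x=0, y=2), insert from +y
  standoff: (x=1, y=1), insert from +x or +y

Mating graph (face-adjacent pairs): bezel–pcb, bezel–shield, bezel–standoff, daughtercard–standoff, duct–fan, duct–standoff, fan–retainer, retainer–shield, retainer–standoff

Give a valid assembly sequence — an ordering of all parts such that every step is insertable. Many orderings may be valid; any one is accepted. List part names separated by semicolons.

1. bezel@(1, 2) [+x clear] — {bezel}
2. pcb@(1, 3) [+y clear] — {bezel, pcb}
3. standoff@(1, 1) [+x clear] — {bezel, pcb, standoff}
4. daughtercard@(2, 1) [+x clear] — {bezel, daughtercard, pcb, standoff}
5. duct@(1, 0) [-y clear] — {bezel, daughtercard, duct, pcb, standoff}
6. fan@(0, 0) [-x clear] — {bezel, daughtercard, duct, fan, pcb, standoff}
7. retainer@(0, 1) [-x clear] — {bezel, daughtercard, duct, fan, pcb, retainer, standoff}
8. shield@(0, 2) [+y clear] — {bezel, daughtercard, duct, fan, pcb, retainer, shield, standoff}

bezel; pcb; standoff; daughtercard; duct; fan; retainer; shield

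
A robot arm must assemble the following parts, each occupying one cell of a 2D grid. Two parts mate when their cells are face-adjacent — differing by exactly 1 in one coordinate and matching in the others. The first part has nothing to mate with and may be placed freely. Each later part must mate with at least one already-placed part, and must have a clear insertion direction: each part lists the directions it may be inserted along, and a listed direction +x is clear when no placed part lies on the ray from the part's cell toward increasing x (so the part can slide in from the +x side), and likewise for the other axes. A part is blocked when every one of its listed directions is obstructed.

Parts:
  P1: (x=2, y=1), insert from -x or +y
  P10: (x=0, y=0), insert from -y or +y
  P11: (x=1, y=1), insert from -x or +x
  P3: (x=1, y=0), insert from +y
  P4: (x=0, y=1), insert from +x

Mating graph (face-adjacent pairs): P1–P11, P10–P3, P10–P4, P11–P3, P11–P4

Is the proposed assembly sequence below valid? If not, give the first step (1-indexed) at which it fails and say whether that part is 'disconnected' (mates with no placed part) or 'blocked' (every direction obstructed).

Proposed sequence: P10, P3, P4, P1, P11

Invalid at step 4 (disconnected)

1. P10@(0, 0) [-y clear] — {P10}
2. P3@(1, 0) [+y clear] — {P10, P3}
3. P4@(0, 1) [+x clear] — {P10, P3, P4}
4. P1@(2, 1) — no placed neighbour ⇒ disconnected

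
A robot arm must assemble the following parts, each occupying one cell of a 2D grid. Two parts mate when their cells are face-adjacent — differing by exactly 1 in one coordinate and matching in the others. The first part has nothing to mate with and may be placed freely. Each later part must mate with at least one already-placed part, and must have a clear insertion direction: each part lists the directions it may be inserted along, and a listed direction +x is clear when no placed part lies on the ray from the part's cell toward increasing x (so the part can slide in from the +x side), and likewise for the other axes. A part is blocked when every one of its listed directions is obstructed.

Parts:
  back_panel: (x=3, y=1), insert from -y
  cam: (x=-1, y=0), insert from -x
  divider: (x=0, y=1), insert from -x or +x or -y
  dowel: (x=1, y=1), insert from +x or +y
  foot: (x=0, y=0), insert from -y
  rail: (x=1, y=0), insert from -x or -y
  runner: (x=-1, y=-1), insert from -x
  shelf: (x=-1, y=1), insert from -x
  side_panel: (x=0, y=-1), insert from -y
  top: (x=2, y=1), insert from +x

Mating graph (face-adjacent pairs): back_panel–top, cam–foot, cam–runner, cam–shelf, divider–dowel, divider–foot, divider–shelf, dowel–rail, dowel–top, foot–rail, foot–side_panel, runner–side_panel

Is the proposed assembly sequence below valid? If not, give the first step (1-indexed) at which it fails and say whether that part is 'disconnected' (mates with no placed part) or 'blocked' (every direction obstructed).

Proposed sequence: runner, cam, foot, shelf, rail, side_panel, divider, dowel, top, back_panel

Valid

1. runner@(-1, -1) [-x clear] — {runner}
2. cam@(-1, 0) [-x clear] — {cam, runner}
3. foot@(0, 0) [-y clear] — {cam, foot, runner}
4. shelf@(-1, 1) [-x clear] — {cam, foot, runner, shelf}
5. rail@(1, 0) [-y clear] — {cam, foot, rail, runner, shelf}
6. side_panel@(0, -1) [-y clear] — {cam, foot, rail, runner, shelf, side_panel}
7. divider@(0, 1) [+x clear] — {cam, divider, foot, rail, runner, shelf, side_panel}
8. dowel@(1, 1) [+x clear] — {cam, divider, dowel, foot, rail, runner, shelf, side_panel}
9. top@(2, 1) [+x clear] — {cam, divider, dowel, foot, rail, runner, shelf, side_panel, top}
10. back_panel@(3, 1) [-y clear] — {back_panel, cam, divider, dowel, foot, rail, runner, shelf, side_panel, top}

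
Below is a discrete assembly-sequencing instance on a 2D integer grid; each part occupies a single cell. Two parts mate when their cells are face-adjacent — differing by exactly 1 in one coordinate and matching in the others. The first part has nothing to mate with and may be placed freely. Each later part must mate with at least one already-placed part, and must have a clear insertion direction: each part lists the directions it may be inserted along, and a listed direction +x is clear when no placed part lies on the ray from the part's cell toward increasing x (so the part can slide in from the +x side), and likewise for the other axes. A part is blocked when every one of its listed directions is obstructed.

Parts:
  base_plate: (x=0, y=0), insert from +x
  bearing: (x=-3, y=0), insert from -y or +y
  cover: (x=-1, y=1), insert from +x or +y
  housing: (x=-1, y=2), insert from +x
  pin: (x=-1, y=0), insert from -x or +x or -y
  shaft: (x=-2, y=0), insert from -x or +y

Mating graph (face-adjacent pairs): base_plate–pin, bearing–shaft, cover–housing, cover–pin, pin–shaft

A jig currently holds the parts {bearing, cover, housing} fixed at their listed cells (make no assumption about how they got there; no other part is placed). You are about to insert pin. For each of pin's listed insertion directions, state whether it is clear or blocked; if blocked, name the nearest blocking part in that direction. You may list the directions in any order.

-x: nearest on ray is bearing@(-3, 0) ⇒ blocked
+x: ray from pin(-1, 0) has no placed part ⇒ clear
-y: ray from pin(-1, 0) has no placed part ⇒ clear

+x: clear; -x: blocked by bearing; -y: clear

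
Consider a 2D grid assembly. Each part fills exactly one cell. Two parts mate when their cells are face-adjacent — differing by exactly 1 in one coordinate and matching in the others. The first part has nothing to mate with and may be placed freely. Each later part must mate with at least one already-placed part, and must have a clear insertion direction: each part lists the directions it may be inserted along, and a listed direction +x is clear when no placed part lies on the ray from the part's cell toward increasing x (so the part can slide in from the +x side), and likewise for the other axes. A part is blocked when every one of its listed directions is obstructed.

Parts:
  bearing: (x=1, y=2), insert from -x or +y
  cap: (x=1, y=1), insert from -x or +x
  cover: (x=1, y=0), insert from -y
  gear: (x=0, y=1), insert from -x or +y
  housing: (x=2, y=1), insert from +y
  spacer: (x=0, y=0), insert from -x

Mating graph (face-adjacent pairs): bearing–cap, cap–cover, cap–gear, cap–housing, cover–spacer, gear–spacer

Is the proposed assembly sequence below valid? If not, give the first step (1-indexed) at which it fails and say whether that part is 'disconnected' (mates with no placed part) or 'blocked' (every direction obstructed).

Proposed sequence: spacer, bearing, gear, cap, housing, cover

Invalid at step 2 (disconnected)

1. spacer@(0, 0) [-x clear] — {spacer}
2. bearing@(1, 2) — no placed neighbour ⇒ disconnected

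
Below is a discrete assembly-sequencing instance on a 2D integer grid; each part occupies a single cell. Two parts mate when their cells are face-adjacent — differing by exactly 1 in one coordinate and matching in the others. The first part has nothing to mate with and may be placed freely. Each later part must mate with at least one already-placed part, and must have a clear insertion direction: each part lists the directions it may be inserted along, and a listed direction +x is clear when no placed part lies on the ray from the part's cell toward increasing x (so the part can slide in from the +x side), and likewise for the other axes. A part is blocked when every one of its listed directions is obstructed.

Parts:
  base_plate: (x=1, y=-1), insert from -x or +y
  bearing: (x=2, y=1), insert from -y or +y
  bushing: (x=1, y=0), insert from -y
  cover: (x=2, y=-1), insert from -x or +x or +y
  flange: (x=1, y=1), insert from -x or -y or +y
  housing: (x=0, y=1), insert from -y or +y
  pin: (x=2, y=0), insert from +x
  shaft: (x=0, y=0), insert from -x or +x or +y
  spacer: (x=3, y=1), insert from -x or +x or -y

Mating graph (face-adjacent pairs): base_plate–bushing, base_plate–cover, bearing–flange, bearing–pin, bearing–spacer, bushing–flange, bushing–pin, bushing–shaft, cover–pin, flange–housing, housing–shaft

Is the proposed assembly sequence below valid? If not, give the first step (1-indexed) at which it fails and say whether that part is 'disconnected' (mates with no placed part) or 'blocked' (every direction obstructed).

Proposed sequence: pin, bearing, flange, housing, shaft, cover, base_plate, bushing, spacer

Invalid at step 8 (blocked)

1. pin@(2, 0) [+x clear] — {pin}
2. bearing@(2, 1) [+y clear] — {bearing, pin}
3. flange@(1, 1) [-x clear] — {bearing, flange, pin}
4. housing@(0, 1) [-y clear] — {bearing, flange, housing, pin}
5. shaft@(0, 0) [-x clear] — {bearing, flange, housing, pin, shaft}
6. cover@(2, -1) [-x clear] — {bearing, cover, flange, housing, pin, shaft}
7. base_plate@(1, -1) [-x clear] — {base_plate, bearing, cover, flange, housing, pin, shaft}
8. bushing@(1, 0) — -y all obstructed ⇒ blocked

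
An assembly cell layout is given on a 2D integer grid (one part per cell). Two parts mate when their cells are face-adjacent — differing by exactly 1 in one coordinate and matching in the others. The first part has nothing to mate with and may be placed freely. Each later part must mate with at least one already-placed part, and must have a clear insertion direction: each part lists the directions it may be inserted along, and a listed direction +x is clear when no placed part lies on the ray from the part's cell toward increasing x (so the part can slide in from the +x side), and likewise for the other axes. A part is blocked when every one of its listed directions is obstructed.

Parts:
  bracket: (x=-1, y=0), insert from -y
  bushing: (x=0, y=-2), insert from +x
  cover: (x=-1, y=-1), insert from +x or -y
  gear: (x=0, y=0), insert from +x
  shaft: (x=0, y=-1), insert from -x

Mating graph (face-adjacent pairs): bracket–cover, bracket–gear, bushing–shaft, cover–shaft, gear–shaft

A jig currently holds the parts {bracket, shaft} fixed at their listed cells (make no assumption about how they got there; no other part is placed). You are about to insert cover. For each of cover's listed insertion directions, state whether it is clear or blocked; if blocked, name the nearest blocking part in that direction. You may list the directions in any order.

+x: blocked by shaft; -y: clear

+x: nearest on ray is shaft@(0, -1) ⇒ blocked
-y: ray from cover(-1, -1) has no placed part ⇒ clear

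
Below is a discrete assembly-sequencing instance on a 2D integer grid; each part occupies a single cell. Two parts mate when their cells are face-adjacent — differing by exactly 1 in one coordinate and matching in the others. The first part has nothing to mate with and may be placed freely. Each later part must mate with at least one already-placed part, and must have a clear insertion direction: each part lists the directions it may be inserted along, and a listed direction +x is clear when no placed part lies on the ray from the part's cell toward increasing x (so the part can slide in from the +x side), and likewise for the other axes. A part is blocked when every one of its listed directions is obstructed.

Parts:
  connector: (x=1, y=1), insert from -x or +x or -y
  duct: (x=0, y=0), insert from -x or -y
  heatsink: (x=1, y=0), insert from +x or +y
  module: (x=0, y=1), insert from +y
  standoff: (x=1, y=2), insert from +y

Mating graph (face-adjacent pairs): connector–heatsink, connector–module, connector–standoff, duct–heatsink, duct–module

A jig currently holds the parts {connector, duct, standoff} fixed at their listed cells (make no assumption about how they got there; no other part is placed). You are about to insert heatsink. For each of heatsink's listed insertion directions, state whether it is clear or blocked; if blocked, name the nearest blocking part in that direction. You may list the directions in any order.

+x: clear; +y: blocked by connector

+x: ray from heatsink(1, 0) has no placed part ⇒ clear
+y: nearest on ray is connector@(1, 1) ⇒ blocked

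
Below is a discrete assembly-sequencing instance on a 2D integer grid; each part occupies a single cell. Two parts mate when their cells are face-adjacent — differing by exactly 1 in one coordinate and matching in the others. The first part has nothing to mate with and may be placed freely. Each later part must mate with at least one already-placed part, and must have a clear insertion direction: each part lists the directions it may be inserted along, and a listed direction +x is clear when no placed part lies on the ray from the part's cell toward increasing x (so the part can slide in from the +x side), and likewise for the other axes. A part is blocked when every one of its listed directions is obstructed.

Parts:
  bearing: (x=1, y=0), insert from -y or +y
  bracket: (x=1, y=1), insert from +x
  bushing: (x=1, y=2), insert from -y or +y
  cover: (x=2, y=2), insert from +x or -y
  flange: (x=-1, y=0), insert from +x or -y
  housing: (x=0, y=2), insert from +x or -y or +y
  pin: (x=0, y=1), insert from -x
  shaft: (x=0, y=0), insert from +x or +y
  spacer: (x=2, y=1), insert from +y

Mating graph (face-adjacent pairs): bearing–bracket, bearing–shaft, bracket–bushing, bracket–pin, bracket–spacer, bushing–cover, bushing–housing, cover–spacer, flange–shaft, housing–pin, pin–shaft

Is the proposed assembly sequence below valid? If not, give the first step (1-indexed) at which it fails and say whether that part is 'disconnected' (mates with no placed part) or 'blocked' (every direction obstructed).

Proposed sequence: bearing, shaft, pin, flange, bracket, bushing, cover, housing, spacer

Invalid at step 9 (blocked)

1. bearing@(1, 0) [-y clear] — {bearing}
2. shaft@(0, 0) [+y clear] — {bearing, shaft}
3. pin@(0, 1) [-x clear] — {bearing, pin, shaft}
4. flange@(-1, 0) [-y clear] — {bearing, flange, pin, shaft}
5. bracket@(1, 1) [+x clear] — {bearing, bracket, flange, pin, shaft}
6. bushing@(1, 2) [+y clear] — {bearing, bracket, bushing, flange, pin, shaft}
7. cover@(2, 2) [+x clear] — {bearing, bracket, bushing, cover, flange, pin, shaft}
8. housing@(0, 2) [+y clear] — {bearing, bracket, bushing, cover, flange, housing, pin, shaft}
9. spacer@(2, 1) — +y all obstructed ⇒ blocked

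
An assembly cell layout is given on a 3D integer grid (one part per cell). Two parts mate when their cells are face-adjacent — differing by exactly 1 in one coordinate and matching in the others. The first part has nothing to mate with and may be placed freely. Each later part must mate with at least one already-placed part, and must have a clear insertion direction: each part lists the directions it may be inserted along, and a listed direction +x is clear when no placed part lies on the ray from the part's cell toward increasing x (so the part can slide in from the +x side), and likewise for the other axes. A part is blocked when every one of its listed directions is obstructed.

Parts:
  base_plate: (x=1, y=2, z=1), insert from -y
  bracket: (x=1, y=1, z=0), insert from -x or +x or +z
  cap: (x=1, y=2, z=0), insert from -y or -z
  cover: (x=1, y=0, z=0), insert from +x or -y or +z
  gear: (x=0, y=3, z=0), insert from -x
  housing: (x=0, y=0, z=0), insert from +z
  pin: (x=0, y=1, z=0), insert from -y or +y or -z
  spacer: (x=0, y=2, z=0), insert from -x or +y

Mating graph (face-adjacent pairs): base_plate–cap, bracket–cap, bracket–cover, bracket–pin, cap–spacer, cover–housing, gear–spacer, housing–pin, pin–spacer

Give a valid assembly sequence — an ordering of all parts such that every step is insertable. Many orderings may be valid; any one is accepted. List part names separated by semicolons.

1. bracket@(1, 1, 0) [-x clear] — {bracket}
2. pin@(0, 1, 0) [-y clear] — {bracket, pin}
3. spacer@(0, 2, 0) [-x clear] — {bracket, pin, spacer}
4. gear@(0, 3, 0) [-x clear] — {bracket, gear, pin, spacer}
5. cover@(1, 0, 0) [+x clear] — {bracket, cover, gear, pin, spacer}
6. housing@(0, 0, 0) [+z clear] — {bracket, cover, gear, housing, pin, spacer}
7. cap@(1, 2, 0) [-z clear] — {bracket, cap, cover, gear, housing, pin, spacer}
8. base_plate@(1, 2, 1) [-y clear] — {base_plate, bracket, cap, cover, gear, housing, pin, spacer}

bracket; pin; spacer; gear; cover; housing; cap; base_plate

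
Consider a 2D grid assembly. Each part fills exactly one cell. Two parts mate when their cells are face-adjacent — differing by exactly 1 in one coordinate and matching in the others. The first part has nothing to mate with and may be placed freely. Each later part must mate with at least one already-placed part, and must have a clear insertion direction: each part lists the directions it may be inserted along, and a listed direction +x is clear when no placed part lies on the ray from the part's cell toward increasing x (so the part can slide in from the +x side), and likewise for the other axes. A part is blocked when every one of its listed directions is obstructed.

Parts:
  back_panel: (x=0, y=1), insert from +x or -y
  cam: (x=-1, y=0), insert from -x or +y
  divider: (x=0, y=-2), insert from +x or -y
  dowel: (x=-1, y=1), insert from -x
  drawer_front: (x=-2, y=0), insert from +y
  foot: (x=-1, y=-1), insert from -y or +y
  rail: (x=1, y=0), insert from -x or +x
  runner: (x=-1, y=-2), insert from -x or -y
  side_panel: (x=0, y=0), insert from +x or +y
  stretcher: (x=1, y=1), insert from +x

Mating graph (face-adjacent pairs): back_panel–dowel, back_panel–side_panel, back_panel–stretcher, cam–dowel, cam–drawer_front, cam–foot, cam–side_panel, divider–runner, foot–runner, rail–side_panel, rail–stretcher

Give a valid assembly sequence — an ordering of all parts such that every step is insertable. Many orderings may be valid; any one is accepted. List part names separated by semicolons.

dowel; cam; side_panel; rail; drawer_front; foot; runner; divider; back_panel; stretcher

1. dowel@(-1, 1) [-x clear] — {dowel}
2. cam@(-1, 0) [-x clear] — {cam, dowel}
3. side_panel@(0, 0) [+x clear] — {cam, dowel, side_panel}
4. rail@(1, 0) [+x clear] — {cam, dowel, rail, side_panel}
5. drawer_front@(-2, 0) [+y clear] — {cam, dowel, drawer_front, rail, side_panel}
6. foot@(-1, -1) [-y clear] — {cam, dowel, drawer_front, foot, rail, side_panel}
7. runner@(-1, -2) [-x clear] — {cam, dowel, drawer_front, foot, rail, runner, side_panel}
8. divider@(0, -2) [+x clear] — {cam, divider, dowel, drawer_front, foot, rail, runner, side_panel}
9. back_panel@(0, 1) [+x clear] — {back_panel, cam, divider, dowel, drawer_front, foot, rail, runner, side_panel}
10. stretcher@(1, 1) [+x clear] — {back_panel, cam, divider, dowel, drawer_front, foot, rail, runner, side_panel, stretcher}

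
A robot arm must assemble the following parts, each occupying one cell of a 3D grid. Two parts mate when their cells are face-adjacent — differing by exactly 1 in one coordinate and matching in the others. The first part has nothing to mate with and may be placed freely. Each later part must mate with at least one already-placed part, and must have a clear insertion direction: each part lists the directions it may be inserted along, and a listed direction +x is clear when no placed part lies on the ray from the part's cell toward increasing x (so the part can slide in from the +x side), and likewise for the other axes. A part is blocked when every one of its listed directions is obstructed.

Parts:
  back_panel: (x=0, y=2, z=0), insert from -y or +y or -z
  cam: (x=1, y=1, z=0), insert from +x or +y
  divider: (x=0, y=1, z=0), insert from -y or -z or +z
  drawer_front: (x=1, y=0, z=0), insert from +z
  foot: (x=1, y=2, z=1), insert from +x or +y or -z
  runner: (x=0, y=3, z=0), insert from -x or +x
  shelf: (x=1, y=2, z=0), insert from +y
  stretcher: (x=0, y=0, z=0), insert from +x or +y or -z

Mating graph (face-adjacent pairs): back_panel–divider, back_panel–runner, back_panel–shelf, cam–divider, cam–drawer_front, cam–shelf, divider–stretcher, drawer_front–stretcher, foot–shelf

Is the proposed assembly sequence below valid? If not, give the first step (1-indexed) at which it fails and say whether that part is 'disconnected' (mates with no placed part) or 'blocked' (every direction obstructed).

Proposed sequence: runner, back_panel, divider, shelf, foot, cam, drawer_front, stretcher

1. runner@(0, 3, 0) [-x clear] — {runner}
2. back_panel@(0, 2, 0) [-y clear] — {back_panel, runner}
3. divider@(0, 1, 0) [-y clear] — {back_panel, divider, runner}
4. shelf@(1, 2, 0) [+y clear] — {back_panel, divider, runner, shelf}
5. foot@(1, 2, 1) [+x clear] — {back_panel, divider, foot, runner, shelf}
6. cam@(1, 1, 0) [+x clear] — {back_panel, cam, divider, foot, runner, shelf}
7. drawer_front@(1, 0, 0) [+z clear] — {back_panel, cam, divider, drawer_front, foot, runner, shelf}
8. stretcher@(0, 0, 0) [-z clear] — {back_panel, cam, divider, drawer_front, foot, runner, shelf, stretcher}

Valid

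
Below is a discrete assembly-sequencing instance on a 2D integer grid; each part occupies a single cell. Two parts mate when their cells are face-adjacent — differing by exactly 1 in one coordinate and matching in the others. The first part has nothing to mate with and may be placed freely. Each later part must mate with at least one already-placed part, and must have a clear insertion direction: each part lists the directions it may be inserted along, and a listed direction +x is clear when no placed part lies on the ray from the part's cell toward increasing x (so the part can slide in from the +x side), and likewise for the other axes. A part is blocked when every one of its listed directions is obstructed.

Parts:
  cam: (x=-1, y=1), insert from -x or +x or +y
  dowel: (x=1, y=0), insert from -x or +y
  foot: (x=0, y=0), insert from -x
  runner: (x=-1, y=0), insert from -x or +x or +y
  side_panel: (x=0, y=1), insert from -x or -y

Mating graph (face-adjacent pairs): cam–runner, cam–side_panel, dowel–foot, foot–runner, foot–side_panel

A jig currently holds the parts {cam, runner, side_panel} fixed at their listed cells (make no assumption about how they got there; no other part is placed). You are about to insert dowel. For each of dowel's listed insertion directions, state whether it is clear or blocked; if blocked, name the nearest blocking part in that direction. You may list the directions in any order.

-x: nearest on ray is runner@(-1, 0) ⇒ blocked
+y: ray from dowel(1, 0) has no placed part ⇒ clear

+y: clear; -x: blocked by runner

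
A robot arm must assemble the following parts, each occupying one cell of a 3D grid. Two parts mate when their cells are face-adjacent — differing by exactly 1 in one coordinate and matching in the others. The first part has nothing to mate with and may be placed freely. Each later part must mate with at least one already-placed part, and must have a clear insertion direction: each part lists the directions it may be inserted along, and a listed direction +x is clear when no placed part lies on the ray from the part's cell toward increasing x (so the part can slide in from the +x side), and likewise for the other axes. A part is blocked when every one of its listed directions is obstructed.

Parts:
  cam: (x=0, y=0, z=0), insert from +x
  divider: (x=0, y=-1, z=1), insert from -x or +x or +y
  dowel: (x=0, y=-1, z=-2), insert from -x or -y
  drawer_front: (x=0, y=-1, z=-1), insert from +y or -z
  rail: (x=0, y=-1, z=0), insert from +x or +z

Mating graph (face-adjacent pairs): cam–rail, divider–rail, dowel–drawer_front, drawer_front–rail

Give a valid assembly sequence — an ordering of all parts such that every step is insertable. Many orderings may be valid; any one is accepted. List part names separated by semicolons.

1. rail@(0, -1, 0) [+x clear] — {rail}
2. drawer_front@(0, -1, -1) [+y clear] — {drawer_front, rail}
3. dowel@(0, -1, -2) [-x clear] — {dowel, drawer_front, rail}
4. divider@(0, -1, 1) [-x clear] — {divider, dowel, drawer_front, rail}
5. cam@(0, 0, 0) [+x clear] — {cam, divider, dowel, drawer_front, rail}

rail; drawer_front; dowel; divider; cam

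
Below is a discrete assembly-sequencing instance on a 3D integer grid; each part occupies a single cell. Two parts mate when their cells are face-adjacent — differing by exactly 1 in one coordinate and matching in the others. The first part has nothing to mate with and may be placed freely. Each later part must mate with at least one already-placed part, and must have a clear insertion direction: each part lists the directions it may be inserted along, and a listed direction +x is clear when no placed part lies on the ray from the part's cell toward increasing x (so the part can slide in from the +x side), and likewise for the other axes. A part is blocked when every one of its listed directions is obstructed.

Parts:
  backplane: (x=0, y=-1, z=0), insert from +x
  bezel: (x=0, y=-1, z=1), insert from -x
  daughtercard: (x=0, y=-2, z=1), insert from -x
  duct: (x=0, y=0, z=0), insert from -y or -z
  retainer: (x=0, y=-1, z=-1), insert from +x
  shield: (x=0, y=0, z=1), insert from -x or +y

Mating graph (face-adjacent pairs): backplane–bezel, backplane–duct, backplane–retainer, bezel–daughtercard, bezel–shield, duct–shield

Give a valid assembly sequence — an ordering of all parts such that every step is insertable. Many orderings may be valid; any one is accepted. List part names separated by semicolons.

1. duct@(0, 0, 0) [-y clear] — {duct}
2. backplane@(0, -1, 0) [+x clear] — {backplane, duct}
3. bezel@(0, -1, 1) [-x clear] — {backplane, bezel, duct}
4. daughtercard@(0, -2, 1) [-x clear] — {backplane, bezel, daughtercard, duct}
5. retainer@(0, -1, -1) [+x clear] — {backplane, bezel, daughtercard, duct, retainer}
6. shield@(0, 0, 1) [-x clear] — {backplane, bezel, daughtercard, duct, retainer, shield}

duct; backplane; bezel; daughtercard; retainer; shield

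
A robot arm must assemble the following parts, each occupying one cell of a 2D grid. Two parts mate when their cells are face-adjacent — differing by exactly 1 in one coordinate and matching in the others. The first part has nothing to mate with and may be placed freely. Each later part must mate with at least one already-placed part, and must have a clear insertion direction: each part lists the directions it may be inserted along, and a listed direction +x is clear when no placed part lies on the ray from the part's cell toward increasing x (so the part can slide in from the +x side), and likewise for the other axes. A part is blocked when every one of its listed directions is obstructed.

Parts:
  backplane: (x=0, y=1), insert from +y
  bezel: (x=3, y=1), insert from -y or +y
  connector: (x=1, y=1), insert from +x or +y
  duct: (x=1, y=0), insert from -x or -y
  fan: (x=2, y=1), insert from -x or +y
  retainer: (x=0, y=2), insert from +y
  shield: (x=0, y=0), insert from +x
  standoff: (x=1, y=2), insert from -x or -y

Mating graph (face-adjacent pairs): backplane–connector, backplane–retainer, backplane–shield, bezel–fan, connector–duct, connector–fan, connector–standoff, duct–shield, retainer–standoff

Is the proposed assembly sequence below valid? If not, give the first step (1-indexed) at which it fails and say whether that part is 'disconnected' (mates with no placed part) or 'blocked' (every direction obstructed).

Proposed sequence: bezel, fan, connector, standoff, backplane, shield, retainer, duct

1. bezel@(3, 1) [-y clear] — {bezel}
2. fan@(2, 1) [-x clear] — {bezel, fan}
3. connector@(1, 1) [+y clear] — {bezel, connector, fan}
4. standoff@(1, 2) [-x clear] — {bezel, connector, fan, standoff}
5. backplane@(0, 1) [+y clear] — {backplane, bezel, connector, fan, standoff}
6. shield@(0, 0) [+x clear] — {backplane, bezel, connector, fan, shield, standoff}
7. retainer@(0, 2) [+y clear] — {backplane, bezel, connector, fan, retainer, shield, standoff}
8. duct@(1, 0) [-y clear] — {backplane, bezel, connector, duct, fan, retainer, shield, standoff}

Valid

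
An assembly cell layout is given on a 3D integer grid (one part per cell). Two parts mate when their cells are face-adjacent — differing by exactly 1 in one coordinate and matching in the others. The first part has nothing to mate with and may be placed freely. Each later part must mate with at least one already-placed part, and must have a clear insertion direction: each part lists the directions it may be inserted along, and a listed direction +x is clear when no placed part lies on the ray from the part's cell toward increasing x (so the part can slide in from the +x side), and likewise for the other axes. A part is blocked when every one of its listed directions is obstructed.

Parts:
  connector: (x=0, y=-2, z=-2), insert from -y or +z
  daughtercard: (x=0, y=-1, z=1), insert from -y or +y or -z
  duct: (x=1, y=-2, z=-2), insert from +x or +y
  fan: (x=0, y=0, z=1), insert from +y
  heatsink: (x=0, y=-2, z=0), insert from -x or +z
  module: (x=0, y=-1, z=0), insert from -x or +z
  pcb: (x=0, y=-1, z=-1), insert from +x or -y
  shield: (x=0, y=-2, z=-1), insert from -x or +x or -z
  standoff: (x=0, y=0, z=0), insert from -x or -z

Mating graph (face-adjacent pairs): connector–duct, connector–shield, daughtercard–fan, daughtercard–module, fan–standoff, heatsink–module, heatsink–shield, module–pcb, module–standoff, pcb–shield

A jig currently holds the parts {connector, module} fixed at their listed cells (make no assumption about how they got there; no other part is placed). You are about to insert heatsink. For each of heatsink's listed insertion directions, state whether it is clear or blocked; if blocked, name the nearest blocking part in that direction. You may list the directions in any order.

+z: clear; -x: clear

-x: ray from heatsink(0, -2, 0) has no placed part ⇒ clear
+z: ray from heatsink(0, -2, 0) has no placed part ⇒ clear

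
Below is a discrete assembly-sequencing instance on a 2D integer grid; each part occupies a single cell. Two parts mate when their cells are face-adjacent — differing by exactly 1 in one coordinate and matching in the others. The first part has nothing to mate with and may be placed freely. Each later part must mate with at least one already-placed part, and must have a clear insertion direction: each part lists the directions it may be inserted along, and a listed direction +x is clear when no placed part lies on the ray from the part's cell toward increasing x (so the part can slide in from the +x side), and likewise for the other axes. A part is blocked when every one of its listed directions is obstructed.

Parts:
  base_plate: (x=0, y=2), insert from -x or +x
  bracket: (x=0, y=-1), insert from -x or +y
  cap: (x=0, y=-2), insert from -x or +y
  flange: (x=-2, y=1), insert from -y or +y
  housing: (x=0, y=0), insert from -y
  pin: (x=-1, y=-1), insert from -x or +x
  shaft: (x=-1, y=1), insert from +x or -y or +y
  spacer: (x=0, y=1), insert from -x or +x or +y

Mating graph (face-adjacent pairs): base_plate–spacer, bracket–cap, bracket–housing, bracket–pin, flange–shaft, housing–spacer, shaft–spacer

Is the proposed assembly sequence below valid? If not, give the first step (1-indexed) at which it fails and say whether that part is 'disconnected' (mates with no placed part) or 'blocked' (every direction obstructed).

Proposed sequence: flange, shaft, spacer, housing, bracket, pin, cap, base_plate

1. flange@(-2, 1) [-y clear] — {flange}
2. shaft@(-1, 1) [+x clear] — {flange, shaft}
3. spacer@(0, 1) [+x clear] — {flange, shaft, spacer}
4. housing@(0, 0) [-y clear] — {flange, housing, shaft, spacer}
5. bracket@(0, -1) [-x clear] — {bracket, flange, housing, shaft, spacer}
6. pin@(-1, -1) [-x clear] — {bracket, flange, housing, pin, shaft, spacer}
7. cap@(0, -2) [-x clear] — {bracket, cap, flange, housing, pin, shaft, spacer}
8. base_plate@(0, 2) [-x clear] — {base_plate, bracket, cap, flange, housing, pin, shaft, spacer}

Valid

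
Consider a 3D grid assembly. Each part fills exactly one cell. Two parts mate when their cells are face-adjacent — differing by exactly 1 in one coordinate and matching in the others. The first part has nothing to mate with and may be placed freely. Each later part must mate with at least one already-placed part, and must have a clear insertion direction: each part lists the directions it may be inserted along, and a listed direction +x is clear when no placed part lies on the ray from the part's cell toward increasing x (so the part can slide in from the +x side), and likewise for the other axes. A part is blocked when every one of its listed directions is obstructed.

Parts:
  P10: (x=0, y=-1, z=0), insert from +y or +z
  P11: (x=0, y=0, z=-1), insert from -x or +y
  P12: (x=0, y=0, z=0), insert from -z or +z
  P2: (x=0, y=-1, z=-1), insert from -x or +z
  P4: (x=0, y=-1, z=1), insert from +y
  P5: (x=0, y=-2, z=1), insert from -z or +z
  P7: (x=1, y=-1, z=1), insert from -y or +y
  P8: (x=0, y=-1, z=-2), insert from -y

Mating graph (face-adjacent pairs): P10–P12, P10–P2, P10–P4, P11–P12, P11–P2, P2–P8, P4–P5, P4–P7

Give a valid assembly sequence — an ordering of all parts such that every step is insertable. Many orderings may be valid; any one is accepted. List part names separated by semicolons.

1. P10@(0, -1, 0) [+y clear] — {P10}
2. P4@(0, -1, 1) [+y clear] — {P10, P4}
3. P5@(0, -2, 1) [-z clear] — {P10, P4, P5}
4. P7@(1, -1, 1) [-y clear] — {P10, P4, P5, P7}
5. P2@(0, -1, -1) [-x clear] — {P10, P2, P4, P5, P7}
6. P11@(0, 0, -1) [-x clear] — {P10, P11, P2, P4, P5, P7}
7. P8@(0, -1, -2) [-y clear] — {P10, P11, P2, P4, P5, P7, P8}
8. P12@(0, 0, 0) [+z clear] — {P10, P11, P12, P2, P4, P5, P7, P8}

P10; P4; P5; P7; P2; P11; P8; P12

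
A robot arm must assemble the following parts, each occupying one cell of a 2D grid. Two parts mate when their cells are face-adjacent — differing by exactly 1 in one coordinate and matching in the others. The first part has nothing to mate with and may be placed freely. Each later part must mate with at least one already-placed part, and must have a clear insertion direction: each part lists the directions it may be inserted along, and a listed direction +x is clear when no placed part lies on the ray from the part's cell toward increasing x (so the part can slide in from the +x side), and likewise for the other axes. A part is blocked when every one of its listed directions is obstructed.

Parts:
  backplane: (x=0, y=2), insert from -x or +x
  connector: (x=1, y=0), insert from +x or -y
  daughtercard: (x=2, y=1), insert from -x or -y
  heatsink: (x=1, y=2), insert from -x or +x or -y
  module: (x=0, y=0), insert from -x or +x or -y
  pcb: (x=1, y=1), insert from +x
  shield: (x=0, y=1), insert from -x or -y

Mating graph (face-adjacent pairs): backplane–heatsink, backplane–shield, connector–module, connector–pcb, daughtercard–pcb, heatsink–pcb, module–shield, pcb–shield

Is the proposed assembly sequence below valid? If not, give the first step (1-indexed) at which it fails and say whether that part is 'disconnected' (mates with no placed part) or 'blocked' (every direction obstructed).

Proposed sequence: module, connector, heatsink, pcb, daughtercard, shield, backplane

1. module@(0, 0) [-x clear] — {module}
2. connector@(1, 0) [+x clear] — {connector, module}
3. heatsink@(1, 2) — no placed neighbour ⇒ disconnected

Invalid at step 3 (disconnected)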